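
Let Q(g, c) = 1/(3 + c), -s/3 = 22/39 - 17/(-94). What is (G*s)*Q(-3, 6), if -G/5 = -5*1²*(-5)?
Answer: 341375/10998 ≈ 31.040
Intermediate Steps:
G = -125 (G = -5*(-5*1²)*(-5) = -5*(-5*1)*(-5) = -(-25)*(-5) = -5*25 = -125)
s = -2731/1222 (s = -3*(22/39 - 17/(-94)) = -3*(22*(1/39) - 17*(-1/94)) = -3*(22/39 + 17/94) = -3*2731/3666 = -2731/1222 ≈ -2.2349)
(G*s)*Q(-3, 6) = (-125*(-2731/1222))/(3 + 6) = (341375/1222)/9 = (341375/1222)*(⅑) = 341375/10998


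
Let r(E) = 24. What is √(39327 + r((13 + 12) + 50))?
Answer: √39351 ≈ 198.37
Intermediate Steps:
√(39327 + r((13 + 12) + 50)) = √(39327 + 24) = √39351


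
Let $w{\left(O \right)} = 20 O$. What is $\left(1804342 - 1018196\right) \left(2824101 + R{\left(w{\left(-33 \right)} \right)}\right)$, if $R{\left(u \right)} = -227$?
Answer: $2219977249604$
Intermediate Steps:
$\left(1804342 - 1018196\right) \left(2824101 + R{\left(w{\left(-33 \right)} \right)}\right) = \left(1804342 - 1018196\right) \left(2824101 - 227\right) = 786146 \cdot 2823874 = 2219977249604$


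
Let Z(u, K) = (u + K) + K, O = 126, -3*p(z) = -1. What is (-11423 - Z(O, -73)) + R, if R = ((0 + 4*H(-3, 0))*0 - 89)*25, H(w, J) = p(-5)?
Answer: -13628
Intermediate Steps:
p(z) = ⅓ (p(z) = -⅓*(-1) = ⅓)
H(w, J) = ⅓
Z(u, K) = u + 2*K (Z(u, K) = (K + u) + K = u + 2*K)
R = -2225 (R = ((0 + 4*(⅓))*0 - 89)*25 = ((0 + 4/3)*0 - 89)*25 = ((4/3)*0 - 89)*25 = (0 - 89)*25 = -89*25 = -2225)
(-11423 - Z(O, -73)) + R = (-11423 - (126 + 2*(-73))) - 2225 = (-11423 - (126 - 146)) - 2225 = (-11423 - 1*(-20)) - 2225 = (-11423 + 20) - 2225 = -11403 - 2225 = -13628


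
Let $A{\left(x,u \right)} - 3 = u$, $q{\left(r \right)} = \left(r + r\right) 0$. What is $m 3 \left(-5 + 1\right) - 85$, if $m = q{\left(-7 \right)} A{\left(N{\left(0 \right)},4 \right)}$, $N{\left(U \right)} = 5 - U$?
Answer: $-85$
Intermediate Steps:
$q{\left(r \right)} = 0$ ($q{\left(r \right)} = 2 r 0 = 0$)
$A{\left(x,u \right)} = 3 + u$
$m = 0$ ($m = 0 \left(3 + 4\right) = 0 \cdot 7 = 0$)
$m 3 \left(-5 + 1\right) - 85 = 0 \cdot 3 \left(-5 + 1\right) - 85 = 0 \cdot 3 \left(-4\right) - 85 = 0 \left(-12\right) - 85 = 0 - 85 = -85$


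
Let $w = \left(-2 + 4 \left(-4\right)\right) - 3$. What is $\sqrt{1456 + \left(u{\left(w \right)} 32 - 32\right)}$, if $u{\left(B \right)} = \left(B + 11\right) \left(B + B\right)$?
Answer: $4 \sqrt{929} \approx 121.92$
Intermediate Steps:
$w = -21$ ($w = \left(-2 - 16\right) - 3 = -18 - 3 = -21$)
$u{\left(B \right)} = 2 B \left(11 + B\right)$ ($u{\left(B \right)} = \left(11 + B\right) 2 B = 2 B \left(11 + B\right)$)
$\sqrt{1456 + \left(u{\left(w \right)} 32 - 32\right)} = \sqrt{1456 - \left(32 - 2 \left(-21\right) \left(11 - 21\right) 32\right)} = \sqrt{1456 - \left(32 - 2 \left(-21\right) \left(-10\right) 32\right)} = \sqrt{1456 + \left(420 \cdot 32 - 32\right)} = \sqrt{1456 + \left(13440 - 32\right)} = \sqrt{1456 + 13408} = \sqrt{14864} = 4 \sqrt{929}$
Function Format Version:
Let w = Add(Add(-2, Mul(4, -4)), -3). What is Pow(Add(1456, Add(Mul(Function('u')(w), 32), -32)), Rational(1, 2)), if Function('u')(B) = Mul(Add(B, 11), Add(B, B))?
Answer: Mul(4, Pow(929, Rational(1, 2))) ≈ 121.92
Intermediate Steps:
w = -21 (w = Add(Add(-2, -16), -3) = Add(-18, -3) = -21)
Function('u')(B) = Mul(2, B, Add(11, B)) (Function('u')(B) = Mul(Add(11, B), Mul(2, B)) = Mul(2, B, Add(11, B)))
Pow(Add(1456, Add(Mul(Function('u')(w), 32), -32)), Rational(1, 2)) = Pow(Add(1456, Add(Mul(Mul(2, -21, Add(11, -21)), 32), -32)), Rational(1, 2)) = Pow(Add(1456, Add(Mul(Mul(2, -21, -10), 32), -32)), Rational(1, 2)) = Pow(Add(1456, Add(Mul(420, 32), -32)), Rational(1, 2)) = Pow(Add(1456, Add(13440, -32)), Rational(1, 2)) = Pow(Add(1456, 13408), Rational(1, 2)) = Pow(14864, Rational(1, 2)) = Mul(4, Pow(929, Rational(1, 2)))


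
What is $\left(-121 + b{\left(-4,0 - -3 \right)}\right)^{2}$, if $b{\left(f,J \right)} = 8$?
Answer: $12769$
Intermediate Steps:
$\left(-121 + b{\left(-4,0 - -3 \right)}\right)^{2} = \left(-121 + 8\right)^{2} = \left(-113\right)^{2} = 12769$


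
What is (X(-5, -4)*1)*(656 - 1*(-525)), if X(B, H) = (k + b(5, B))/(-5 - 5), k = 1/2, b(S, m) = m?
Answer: 10629/20 ≈ 531.45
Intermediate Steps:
k = ½ ≈ 0.50000
X(B, H) = -1/20 - B/10 (X(B, H) = (½ + B)/(-5 - 5) = (½ + B)/(-10) = (½ + B)*(-⅒) = -1/20 - B/10)
(X(-5, -4)*1)*(656 - 1*(-525)) = ((-1/20 - ⅒*(-5))*1)*(656 - 1*(-525)) = ((-1/20 + ½)*1)*(656 + 525) = ((9/20)*1)*1181 = (9/20)*1181 = 10629/20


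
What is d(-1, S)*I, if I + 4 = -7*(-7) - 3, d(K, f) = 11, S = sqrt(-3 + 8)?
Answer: 462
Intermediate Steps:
S = sqrt(5) ≈ 2.2361
I = 42 (I = -4 + (-7*(-7) - 3) = -4 + (49 - 3) = -4 + 46 = 42)
d(-1, S)*I = 11*42 = 462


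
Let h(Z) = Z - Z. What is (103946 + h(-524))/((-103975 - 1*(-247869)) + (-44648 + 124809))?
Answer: 103946/224055 ≈ 0.46393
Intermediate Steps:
h(Z) = 0
(103946 + h(-524))/((-103975 - 1*(-247869)) + (-44648 + 124809)) = (103946 + 0)/((-103975 - 1*(-247869)) + (-44648 + 124809)) = 103946/((-103975 + 247869) + 80161) = 103946/(143894 + 80161) = 103946/224055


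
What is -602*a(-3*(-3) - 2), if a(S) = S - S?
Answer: 0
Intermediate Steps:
a(S) = 0
-602*a(-3*(-3) - 2) = -602*0 = 0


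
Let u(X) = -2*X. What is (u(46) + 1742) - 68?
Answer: 1582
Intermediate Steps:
(u(46) + 1742) - 68 = (-2*46 + 1742) - 68 = (-92 + 1742) - 68 = 1650 - 68 = 1582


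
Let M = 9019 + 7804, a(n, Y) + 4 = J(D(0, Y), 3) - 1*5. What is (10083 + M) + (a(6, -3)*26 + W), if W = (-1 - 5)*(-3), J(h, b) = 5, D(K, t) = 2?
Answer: 26820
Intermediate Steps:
a(n, Y) = -4 (a(n, Y) = -4 + (5 - 1*5) = -4 + (5 - 5) = -4 + 0 = -4)
W = 18 (W = -6*(-3) = 18)
M = 16823
(10083 + M) + (a(6, -3)*26 + W) = (10083 + 16823) + (-4*26 + 18) = 26906 + (-104 + 18) = 26906 - 86 = 26820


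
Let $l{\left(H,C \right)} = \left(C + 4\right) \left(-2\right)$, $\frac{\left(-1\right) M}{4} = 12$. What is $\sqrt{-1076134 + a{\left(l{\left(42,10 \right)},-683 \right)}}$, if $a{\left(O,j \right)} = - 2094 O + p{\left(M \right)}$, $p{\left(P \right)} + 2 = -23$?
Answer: $i \sqrt{1017527} \approx 1008.7 i$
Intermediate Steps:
$M = -48$ ($M = \left(-4\right) 12 = -48$)
$l{\left(H,C \right)} = -8 - 2 C$ ($l{\left(H,C \right)} = \left(4 + C\right) \left(-2\right) = -8 - 2 C$)
$p{\left(P \right)} = -25$ ($p{\left(P \right)} = -2 - 23 = -25$)
$a{\left(O,j \right)} = -25 - 2094 O$ ($a{\left(O,j \right)} = - 2094 O - 25 = -25 - 2094 O$)
$\sqrt{-1076134 + a{\left(l{\left(42,10 \right)},-683 \right)}} = \sqrt{-1076134 - \left(25 + 2094 \left(-8 - 20\right)\right)} = \sqrt{-1076134 - -58607} = \sqrt{-1076134 + \left(-25 + 58632\right)} = \sqrt{-1076134 + 58607} = \sqrt{-1017527} = i \sqrt{1017527}$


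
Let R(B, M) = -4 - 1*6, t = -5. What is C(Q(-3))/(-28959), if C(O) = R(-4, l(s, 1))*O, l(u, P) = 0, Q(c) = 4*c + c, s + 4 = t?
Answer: -50/9653 ≈ -0.0051797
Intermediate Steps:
s = -9 (s = -4 - 5 = -9)
Q(c) = 5*c
R(B, M) = -10 (R(B, M) = -4 - 6 = -10)
C(O) = -10*O
C(Q(-3))/(-28959) = -50*(-3)/(-28959) = -10*(-15)*(-1/28959) = 150*(-1/28959) = -50/9653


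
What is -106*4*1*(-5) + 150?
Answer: 2270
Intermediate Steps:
-106*4*1*(-5) + 150 = -424*(-5) + 150 = -106*(-20) + 150 = 2120 + 150 = 2270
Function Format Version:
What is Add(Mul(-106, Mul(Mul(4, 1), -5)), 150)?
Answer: 2270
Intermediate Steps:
Add(Mul(-106, Mul(Mul(4, 1), -5)), 150) = Add(Mul(-106, Mul(4, -5)), 150) = Add(Mul(-106, -20), 150) = Add(2120, 150) = 2270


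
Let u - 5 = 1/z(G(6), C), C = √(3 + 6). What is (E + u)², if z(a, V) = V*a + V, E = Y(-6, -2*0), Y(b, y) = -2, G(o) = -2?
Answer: 64/9 ≈ 7.1111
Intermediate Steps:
E = -2
C = 3 (C = √9 = 3)
z(a, V) = V + V*a
u = 14/3 (u = 5 + 1/(3*(1 - 2)) = 5 + 1/(3*(-1)) = 5 + 1/(-3) = 5 - ⅓ = 14/3 ≈ 4.6667)
(E + u)² = (-2 + 14/3)² = (8/3)² = 64/9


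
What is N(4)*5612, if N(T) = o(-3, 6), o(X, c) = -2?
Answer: -11224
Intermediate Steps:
N(T) = -2
N(4)*5612 = -2*5612 = -11224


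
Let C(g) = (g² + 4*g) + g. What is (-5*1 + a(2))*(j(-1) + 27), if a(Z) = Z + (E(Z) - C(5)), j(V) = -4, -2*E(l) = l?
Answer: -1242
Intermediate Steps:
E(l) = -l/2
C(g) = g² + 5*g
a(Z) = -50 + Z/2 (a(Z) = Z + (-Z/2 - 5*(5 + 5)) = Z + (-Z/2 - 5*10) = Z + (-Z/2 - 1*50) = Z + (-Z/2 - 50) = Z + (-50 - Z/2) = -50 + Z/2)
(-5*1 + a(2))*(j(-1) + 27) = (-5*1 + (-50 + (½)*2))*(-4 + 27) = (-5 + (-50 + 1))*23 = (-5 - 49)*23 = -54*23 = -1242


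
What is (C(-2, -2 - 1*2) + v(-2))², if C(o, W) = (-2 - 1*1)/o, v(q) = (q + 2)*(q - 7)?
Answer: 9/4 ≈ 2.2500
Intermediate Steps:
v(q) = (-7 + q)*(2 + q) (v(q) = (2 + q)*(-7 + q) = (-7 + q)*(2 + q))
C(o, W) = -3/o (C(o, W) = (-2 - 1)/o = -3/o)
(C(-2, -2 - 1*2) + v(-2))² = (-3/(-2) + (-14 + (-2)² - 5*(-2)))² = (-3*(-½) + (-14 + 4 + 10))² = (3/2 + 0)² = (3/2)² = 9/4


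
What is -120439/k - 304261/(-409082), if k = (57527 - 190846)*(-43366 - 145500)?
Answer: 1915267035510324/2575112512709707 ≈ 0.74376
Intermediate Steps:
k = 25179426254 (k = -133319*(-188866) = 25179426254)
-120439/k - 304261/(-409082) = -120439/25179426254 - 304261/(-409082) = -120439*1/25179426254 - 304261*(-1/409082) = -120439/25179426254 + 304261/409082 = 1915267035510324/2575112512709707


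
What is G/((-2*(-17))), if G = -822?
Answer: -411/17 ≈ -24.176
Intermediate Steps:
G/((-2*(-17))) = -822/((-2*(-17))) = -822/34 = -822*1/34 = -411/17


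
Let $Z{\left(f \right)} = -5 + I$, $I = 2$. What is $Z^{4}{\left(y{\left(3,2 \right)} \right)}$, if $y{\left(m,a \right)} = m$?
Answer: $81$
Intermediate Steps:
$Z{\left(f \right)} = -3$ ($Z{\left(f \right)} = -5 + 2 = -3$)
$Z^{4}{\left(y{\left(3,2 \right)} \right)} = \left(-3\right)^{4} = 81$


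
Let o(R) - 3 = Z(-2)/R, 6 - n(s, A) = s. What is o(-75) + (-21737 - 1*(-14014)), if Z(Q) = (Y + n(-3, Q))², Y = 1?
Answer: -23164/3 ≈ -7721.3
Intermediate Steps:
n(s, A) = 6 - s
Z(Q) = 100 (Z(Q) = (1 + (6 - 1*(-3)))² = (1 + (6 + 3))² = (1 + 9)² = 10² = 100)
o(R) = 3 + 100/R
o(-75) + (-21737 - 1*(-14014)) = (3 + 100/(-75)) + (-21737 - 1*(-14014)) = (3 + 100*(-1/75)) + (-21737 + 14014) = (3 - 4/3) - 7723 = 5/3 - 7723 = -23164/3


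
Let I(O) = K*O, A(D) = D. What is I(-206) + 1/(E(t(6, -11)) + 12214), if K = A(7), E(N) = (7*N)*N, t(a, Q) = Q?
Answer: -18833961/13061 ≈ -1442.0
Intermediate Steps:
E(N) = 7*N²
K = 7
I(O) = 7*O
I(-206) + 1/(E(t(6, -11)) + 12214) = 7*(-206) + 1/(7*(-11)² + 12214) = -1442 + 1/(7*121 + 12214) = -1442 + 1/(847 + 12214) = -1442 + 1/13061 = -18833961/13061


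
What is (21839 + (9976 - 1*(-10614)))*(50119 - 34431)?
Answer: 665626152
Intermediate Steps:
(21839 + (9976 - 1*(-10614)))*(50119 - 34431) = (21839 + (9976 + 10614))*15688 = (21839 + 20590)*15688 = 42429*15688 = 665626152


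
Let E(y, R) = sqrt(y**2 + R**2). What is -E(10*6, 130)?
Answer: -10*sqrt(205) ≈ -143.18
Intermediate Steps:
E(y, R) = sqrt(R**2 + y**2)
-E(10*6, 130) = -sqrt(130**2 + (10*6)**2) = -sqrt(16900 + 60**2) = -sqrt(16900 + 3600) = -sqrt(20500) = -10*sqrt(205)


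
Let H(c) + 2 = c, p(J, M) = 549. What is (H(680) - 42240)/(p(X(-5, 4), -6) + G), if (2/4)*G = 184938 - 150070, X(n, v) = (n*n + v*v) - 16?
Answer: -41562/70285 ≈ -0.59134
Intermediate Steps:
X(n, v) = -16 + n**2 + v**2 (X(n, v) = (n**2 + v**2) - 16 = -16 + n**2 + v**2)
H(c) = -2 + c
G = 69736 (G = 2*(184938 - 150070) = 2*34868 = 69736)
(H(680) - 42240)/(p(X(-5, 4), -6) + G) = ((-2 + 680) - 42240)/(549 + 69736) = (678 - 42240)/70285 = -41562*1/70285 = -41562/70285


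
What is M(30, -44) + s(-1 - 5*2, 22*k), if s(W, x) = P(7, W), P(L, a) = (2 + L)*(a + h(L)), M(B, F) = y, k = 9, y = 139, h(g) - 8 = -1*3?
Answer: 85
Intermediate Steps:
h(g) = 5 (h(g) = 8 - 1*3 = 8 - 3 = 5)
M(B, F) = 139
P(L, a) = (2 + L)*(5 + a) (P(L, a) = (2 + L)*(a + 5) = (2 + L)*(5 + a))
s(W, x) = 45 + 9*W (s(W, x) = 10 + 2*W + 5*7 + 7*W = 10 + 2*W + 35 + 7*W = 45 + 9*W)
M(30, -44) + s(-1 - 5*2, 22*k) = 139 + (45 + 9*(-1 - 5*2)) = 139 + (45 + 9*(-1 - 10)) = 139 + (45 + 9*(-11)) = 139 + (45 - 99) = 139 - 54 = 85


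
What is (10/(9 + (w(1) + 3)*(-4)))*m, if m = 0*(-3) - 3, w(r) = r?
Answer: 30/7 ≈ 4.2857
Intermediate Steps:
m = -3 (m = 0 - 3 = -3)
(10/(9 + (w(1) + 3)*(-4)))*m = (10/(9 + (1 + 3)*(-4)))*(-3) = (10/(9 + 4*(-4)))*(-3) = (10/(9 - 16))*(-3) = (10/(-7))*(-3) = -⅐*10*(-3) = -10/7*(-3) = 30/7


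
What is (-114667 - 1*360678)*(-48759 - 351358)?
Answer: 190193615365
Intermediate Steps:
(-114667 - 1*360678)*(-48759 - 351358) = (-114667 - 360678)*(-400117) = -475345*(-400117) = 190193615365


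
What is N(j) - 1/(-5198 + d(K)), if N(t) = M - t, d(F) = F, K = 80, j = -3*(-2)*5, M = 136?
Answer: 542509/5118 ≈ 106.00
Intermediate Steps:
j = 30 (j = 6*5 = 30)
N(t) = 136 - t
N(j) - 1/(-5198 + d(K)) = (136 - 1*30) - 1/(-5198 + 80) = (136 - 30) - 1/(-5118) = 106 - 1*(-1/5118) = 106 + 1/5118 = 542509/5118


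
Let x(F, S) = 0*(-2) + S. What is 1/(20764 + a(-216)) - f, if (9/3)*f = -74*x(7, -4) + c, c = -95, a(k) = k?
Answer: -1376715/20548 ≈ -67.000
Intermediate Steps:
x(F, S) = S (x(F, S) = 0 + S = S)
f = 67 (f = (-74*(-4) - 95)/3 = (296 - 95)/3 = (1/3)*201 = 67)
1/(20764 + a(-216)) - f = 1/(20764 - 216) - 1*67 = 1/20548 - 67 = -1376715/20548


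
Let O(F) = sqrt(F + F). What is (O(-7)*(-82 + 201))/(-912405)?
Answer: -119*I*sqrt(14)/912405 ≈ -0.000488*I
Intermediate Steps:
O(F) = sqrt(2)*sqrt(F) (O(F) = sqrt(2*F) = sqrt(2)*sqrt(F))
(O(-7)*(-82 + 201))/(-912405) = ((sqrt(2)*sqrt(-7))*(-82 + 201))/(-912405) = ((sqrt(2)*(I*sqrt(7)))*119)*(-1/912405) = ((I*sqrt(14))*119)*(-1/912405) = (119*I*sqrt(14))*(-1/912405) = -119*I*sqrt(14)/912405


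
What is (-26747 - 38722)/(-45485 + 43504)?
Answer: 65469/1981 ≈ 33.048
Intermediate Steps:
(-26747 - 38722)/(-45485 + 43504) = -65469/(-1981) = -65469*(-1/1981) = 65469/1981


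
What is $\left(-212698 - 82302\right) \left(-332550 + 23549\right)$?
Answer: $91155295000$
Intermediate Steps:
$\left(-212698 - 82302\right) \left(-332550 + 23549\right) = \left(-295000\right) \left(-309001\right) = 91155295000$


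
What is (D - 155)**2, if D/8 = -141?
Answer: 1646089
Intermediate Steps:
D = -1128 (D = 8*(-141) = -1128)
(D - 155)**2 = (-1128 - 155)**2 = (-1283)**2 = 1646089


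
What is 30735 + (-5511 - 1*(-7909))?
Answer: 33133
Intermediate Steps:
30735 + (-5511 - 1*(-7909)) = 30735 + (-5511 + 7909) = 30735 + 2398 = 33133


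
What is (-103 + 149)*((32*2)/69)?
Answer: 128/3 ≈ 42.667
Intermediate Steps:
(-103 + 149)*((32*2)/69) = 46*(64*(1/69)) = 46*(64/69) = 128/3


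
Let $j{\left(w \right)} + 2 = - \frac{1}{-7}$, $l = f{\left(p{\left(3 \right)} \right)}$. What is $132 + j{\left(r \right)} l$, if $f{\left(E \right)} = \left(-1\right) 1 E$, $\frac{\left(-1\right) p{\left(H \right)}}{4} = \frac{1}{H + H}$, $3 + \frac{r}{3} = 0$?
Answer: $\frac{2746}{21} \approx 130.76$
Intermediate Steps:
$r = -9$ ($r = -9 + 3 \cdot 0 = -9 + 0 = -9$)
$p{\left(H \right)} = - \frac{2}{H}$ ($p{\left(H \right)} = - \frac{4}{H + H} = - \frac{4}{2 H} = - 4 \frac{1}{2 H} = - \frac{2}{H}$)
$f{\left(E \right)} = - E$
$l = \frac{2}{3}$ ($l = - \frac{-2}{3} = \left(-1\right) \left(- \frac{2}{3}\right) = \frac{2}{3} \approx 0.66667$)
$j{\left(w \right)} = - \frac{13}{7}$ ($j{\left(w \right)} = -2 - \frac{1}{-7} = -2 - - \frac{1}{7} = -2 + \frac{1}{7} = - \frac{13}{7}$)
$132 + j{\left(r \right)} l = 132 - \frac{26}{21} = \frac{2746}{21}$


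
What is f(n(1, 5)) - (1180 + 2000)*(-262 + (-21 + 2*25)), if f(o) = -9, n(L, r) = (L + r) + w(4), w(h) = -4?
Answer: 740931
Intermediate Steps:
n(L, r) = -4 + L + r (n(L, r) = (L + r) - 4 = -4 + L + r)
f(n(1, 5)) - (1180 + 2000)*(-262 + (-21 + 2*25)) = -9 - (1180 + 2000)*(-262 + (-21 + 2*25)) = -9 - 3180*(-262 + (-21 + 50)) = -9 - 3180*(-262 + 29) = -9 - 3180*(-233) = -9 - 1*(-740940) = -9 + 740940 = 740931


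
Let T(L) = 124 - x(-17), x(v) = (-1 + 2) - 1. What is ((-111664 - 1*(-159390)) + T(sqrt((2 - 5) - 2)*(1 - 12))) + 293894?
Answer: 341744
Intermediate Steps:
x(v) = 0 (x(v) = 1 - 1 = 0)
T(L) = 124 (T(L) = 124 - 1*0 = 124 + 0 = 124)
((-111664 - 1*(-159390)) + T(sqrt((2 - 5) - 2)*(1 - 12))) + 293894 = ((-111664 - 1*(-159390)) + 124) + 293894 = ((-111664 + 159390) + 124) + 293894 = (47726 + 124) + 293894 = 47850 + 293894 = 341744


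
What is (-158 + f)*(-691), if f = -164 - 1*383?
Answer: 487155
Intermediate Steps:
f = -547 (f = -164 - 383 = -547)
(-158 + f)*(-691) = (-158 - 547)*(-691) = -705*(-691) = 487155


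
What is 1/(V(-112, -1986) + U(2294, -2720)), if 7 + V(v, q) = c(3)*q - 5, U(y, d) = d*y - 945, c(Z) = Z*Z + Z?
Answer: -1/6264469 ≈ -1.5963e-7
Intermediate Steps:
c(Z) = Z + Z**2 (c(Z) = Z**2 + Z = Z + Z**2)
U(y, d) = -945 + d*y
V(v, q) = -12 + 12*q (V(v, q) = -7 + ((3*(1 + 3))*q - 5) = -7 + ((3*4)*q - 5) = -7 + (12*q - 5) = -7 + (-5 + 12*q) = -12 + 12*q)
1/(V(-112, -1986) + U(2294, -2720)) = 1/((-12 + 12*(-1986)) + (-945 - 2720*2294)) = 1/((-12 - 23832) + (-945 - 6239680)) = 1/(-23844 - 6240625) = 1/(-6264469) = -1/6264469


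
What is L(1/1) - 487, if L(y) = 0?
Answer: -487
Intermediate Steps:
L(1/1) - 487 = 0 - 487 = -487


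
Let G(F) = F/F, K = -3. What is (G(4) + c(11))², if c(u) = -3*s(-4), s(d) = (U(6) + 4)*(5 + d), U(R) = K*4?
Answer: 625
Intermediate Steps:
U(R) = -12 (U(R) = -3*4 = -12)
s(d) = -40 - 8*d (s(d) = (-12 + 4)*(5 + d) = -8*(5 + d) = -40 - 8*d)
G(F) = 1
c(u) = 24 (c(u) = -3*(-40 - 8*(-4)) = -3*(-40 + 32) = -3*(-8) = 24)
(G(4) + c(11))² = (1 + 24)² = 25² = 625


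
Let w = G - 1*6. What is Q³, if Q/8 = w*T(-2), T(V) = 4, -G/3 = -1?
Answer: -884736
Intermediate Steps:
G = 3 (G = -3*(-1) = 3)
w = -3 (w = 3 - 1*6 = 3 - 6 = -3)
Q = -96 (Q = 8*(-3*4) = 8*(-12) = -96)
Q³ = (-96)³ = -884736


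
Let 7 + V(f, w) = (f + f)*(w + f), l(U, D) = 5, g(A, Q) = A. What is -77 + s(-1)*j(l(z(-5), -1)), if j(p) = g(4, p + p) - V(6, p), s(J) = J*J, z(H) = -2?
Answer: -198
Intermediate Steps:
s(J) = J**2
V(f, w) = -7 + 2*f*(f + w) (V(f, w) = -7 + (f + f)*(w + f) = -7 + (2*f)*(f + w) = -7 + 2*f*(f + w))
j(p) = -61 - 12*p (j(p) = 4 - (-7 + 2*6**2 + 2*6*p) = 4 - (-7 + 2*36 + 12*p) = 4 - (-7 + 72 + 12*p) = 4 - (65 + 12*p) = 4 + (-65 - 12*p) = -61 - 12*p)
-77 + s(-1)*j(l(z(-5), -1)) = -77 + (-1)**2*(-61 - 12*5) = -77 + 1*(-61 - 60) = -77 + 1*(-121) = -77 - 121 = -198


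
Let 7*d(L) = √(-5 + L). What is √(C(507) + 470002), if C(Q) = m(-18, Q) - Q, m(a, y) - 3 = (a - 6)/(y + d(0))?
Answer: √2*√((833124117 + 234749*I*√5)/(3549 + I*√5)) ≈ 685.2 + 2.1764e-8*I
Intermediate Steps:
d(L) = √(-5 + L)/7
m(a, y) = 3 + (-6 + a)/(y + I*√5/7) (m(a, y) = 3 + (a - 6)/(y + √(-5 + 0)/7) = 3 + (-6 + a)/(y + √(-5)/7) = 3 + (-6 + a)/(y + (I*√5)/7) = 3 + (-6 + a)/(y + I*√5/7))
C(Q) = -Q + (-168 + 21*Q + 3*I*√5)/(7*Q + I*√5) (C(Q) = (-42 + 7*(-18) + 21*Q + 3*I*√5)/(7*Q + I*√5) - Q = (-42 - 126 + 21*Q + 3*I*√5)/(7*Q + I*√5) - Q = (-168 + 21*Q + 3*I*√5)/(7*Q + I*√5) - Q = -Q + (-168 + 21*Q + 3*I*√5)/(7*Q + I*√5))
√(C(507) + 470002) = √((-168 + 21*507 - 1*507*(7*507 + I*√5) + 3*I*√5)/(7*507 + I*√5) + 470002) = √((-168 + 10647 - 1*507*(3549 + I*√5) + 3*I*√5)/(3549 + I*√5) + 470002) = √((-168 + 10647 + (-1799343 - 507*I*√5) + 3*I*√5)/(3549 + I*√5) + 470002) = √((-1788864 - 504*I*√5)/(3549 + I*√5) + 470002) = √(470002 + (-1788864 - 504*I*√5)/(3549 + I*√5))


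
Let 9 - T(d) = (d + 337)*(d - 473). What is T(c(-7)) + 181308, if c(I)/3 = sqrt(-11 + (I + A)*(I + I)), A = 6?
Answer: 340691 + 408*sqrt(3) ≈ 3.4140e+5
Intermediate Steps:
c(I) = 3*sqrt(-11 + 2*I*(6 + I)) (c(I) = 3*sqrt(-11 + (I + 6)*(I + I)) = 3*sqrt(-11 + (6 + I)*(2*I)) = 3*sqrt(-11 + 2*I*(6 + I)))
T(d) = 9 - (-473 + d)*(337 + d) (T(d) = 9 - (d + 337)*(d - 473) = 9 - (337 + d)*(-473 + d) = 9 - (-473 + d)*(337 + d))
T(c(-7)) + 181308 = (159410 - (3*sqrt(-11 + 2*(-7)**2 + 12*(-7)))**2 + 136*(3*sqrt(-11 + 2*(-7)**2 + 12*(-7)))) + 181308 = (159410 - (3*sqrt(-11 + 2*49 - 84))**2 + 136*(3*sqrt(-11 + 2*49 - 84))) + 181308 = (159410 - (3*sqrt(-11 + 98 - 84))**2 + 136*(3*sqrt(-11 + 98 - 84))) + 181308 = (159410 - (3*sqrt(3))**2 + 136*(3*sqrt(3))) + 181308 = (159410 - 1*27 + 408*sqrt(3)) + 181308 = (159410 - 27 + 408*sqrt(3)) + 181308 = (159383 + 408*sqrt(3)) + 181308 = 340691 + 408*sqrt(3)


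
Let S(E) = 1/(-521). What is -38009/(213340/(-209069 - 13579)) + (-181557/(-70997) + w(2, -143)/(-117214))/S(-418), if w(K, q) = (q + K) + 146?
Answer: 17014826403077237009/443845462163930 ≈ 38335.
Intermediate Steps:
w(K, q) = 146 + K + q (w(K, q) = (K + q) + 146 = 146 + K + q)
S(E) = -1/521
-38009/(213340/(-209069 - 13579)) + (-181557/(-70997) + w(2, -143)/(-117214))/S(-418) = -38009/(213340/(-209069 - 13579)) + (-181557/(-70997) + (146 + 2 - 143)/(-117214))/(-1/521) = -38009/(213340/(-222648)) + (-181557*(-1/70997) + 5*(-1/117214))*(-521) = -38009/(213340*(-1/222648)) + (181557/70997 - 5/117214)*(-521) = -38009/(-53335/55662) + (21280667213/8321842358)*(-521) = -38009*(-55662/53335) - 11087227617973/8321842358 = 2115656958/53335 - 11087227617973/8321842358 = 17014826403077237009/443845462163930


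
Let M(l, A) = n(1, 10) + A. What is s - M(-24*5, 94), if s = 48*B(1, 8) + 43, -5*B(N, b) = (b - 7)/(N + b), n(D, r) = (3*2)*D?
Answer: -871/15 ≈ -58.067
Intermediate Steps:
n(D, r) = 6*D
B(N, b) = -(-7 + b)/(5*(N + b)) (B(N, b) = -(b - 7)/(5*(N + b)) = -(-7 + b)/(5*(N + b)))
M(l, A) = 6 + A (M(l, A) = 6*1 + A = 6 + A)
s = 629/15 (s = 48*((7 - 1*8)/(5*(1 + 8))) + 43 = 48*((⅕)*(7 - 8)/9) + 43 = 48*((⅕)*(⅑)*(-1)) + 43 = 48*(-1/45) + 43 = -16/15 + 43 = 629/15 ≈ 41.933)
s - M(-24*5, 94) = 629/15 - (6 + 94) = 629/15 - 1*100 = 629/15 - 100 = -871/15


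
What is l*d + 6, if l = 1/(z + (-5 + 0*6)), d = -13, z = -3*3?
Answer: 97/14 ≈ 6.9286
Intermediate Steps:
z = -9
l = -1/14 (l = 1/(-9 + (-5 + 0*6)) = 1/(-9 + (-5 + 0)) = 1/(-9 - 5) = 1/(-14) = -1/14 ≈ -0.071429)
l*d + 6 = -1/14*(-13) + 6 = 13/14 + 6 = 97/14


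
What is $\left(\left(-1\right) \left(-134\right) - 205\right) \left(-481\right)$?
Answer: $34151$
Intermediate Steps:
$\left(\left(-1\right) \left(-134\right) - 205\right) \left(-481\right) = \left(134 - 205\right) \left(-481\right) = \left(-71\right) \left(-481\right) = 34151$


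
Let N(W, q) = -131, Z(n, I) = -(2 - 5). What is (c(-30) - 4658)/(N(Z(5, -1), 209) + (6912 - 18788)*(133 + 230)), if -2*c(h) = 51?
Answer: 493/453802 ≈ 0.0010864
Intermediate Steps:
Z(n, I) = 3 (Z(n, I) = -1*(-3) = 3)
c(h) = -51/2 (c(h) = -½*51 = -51/2)
(c(-30) - 4658)/(N(Z(5, -1), 209) + (6912 - 18788)*(133 + 230)) = (-51/2 - 4658)/(-131 + (6912 - 18788)*(133 + 230)) = -9367/(2*(-131 - 11876*363)) = -9367/(2*(-131 - 4310988)) = -9367/2/(-4311119) = -9367/2*(-1/4311119) = 493/453802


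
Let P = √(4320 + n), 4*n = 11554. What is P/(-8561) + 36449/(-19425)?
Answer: -5207/2775 - √28834/17122 ≈ -1.8863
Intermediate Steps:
n = 5777/2 (n = (¼)*11554 = 5777/2 ≈ 2888.5)
P = √28834/2 (P = √(4320 + 5777/2) = √(14417/2) = √28834/2 ≈ 84.903)
P/(-8561) + 36449/(-19425) = (√28834/2)/(-8561) + 36449/(-19425) = (√28834/2)*(-1/8561) + 36449*(-1/19425) = -√28834/17122 - 5207/2775 = -5207/2775 - √28834/17122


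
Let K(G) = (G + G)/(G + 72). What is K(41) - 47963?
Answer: -5419737/113 ≈ -47962.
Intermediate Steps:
K(G) = 2*G/(72 + G) (K(G) = (2*G)/(72 + G) = 2*G/(72 + G))
K(41) - 47963 = 2*41/(72 + 41) - 47963 = 2*41/113 - 47963 = 2*41*(1/113) - 47963 = 82/113 - 47963 = -5419737/113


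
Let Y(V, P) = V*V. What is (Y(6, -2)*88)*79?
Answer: 250272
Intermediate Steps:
Y(V, P) = V**2
(Y(6, -2)*88)*79 = (6**2*88)*79 = (36*88)*79 = 3168*79 = 250272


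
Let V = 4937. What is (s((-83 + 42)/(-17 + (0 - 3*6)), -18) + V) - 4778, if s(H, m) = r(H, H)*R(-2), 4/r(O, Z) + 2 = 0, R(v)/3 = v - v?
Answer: 159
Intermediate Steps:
R(v) = 0 (R(v) = 3*(v - v) = 3*0 = 0)
r(O, Z) = -2 (r(O, Z) = 4/(-2 + 0) = 4/(-2) = 4*(-½) = -2)
s(H, m) = 0 (s(H, m) = -2*0 = 0)
(s((-83 + 42)/(-17 + (0 - 3*6)), -18) + V) - 4778 = (0 + 4937) - 4778 = 4937 - 4778 = 159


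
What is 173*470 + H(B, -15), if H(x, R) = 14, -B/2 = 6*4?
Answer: 81324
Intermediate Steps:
B = -48 (B = -12*4 = -2*24 = -48)
173*470 + H(B, -15) = 173*470 + 14 = 81310 + 14 = 81324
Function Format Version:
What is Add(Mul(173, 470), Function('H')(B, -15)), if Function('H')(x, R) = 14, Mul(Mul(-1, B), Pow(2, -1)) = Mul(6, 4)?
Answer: 81324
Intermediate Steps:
B = -48 (B = Mul(-2, Mul(6, 4)) = Mul(-2, 24) = -48)
Add(Mul(173, 470), Function('H')(B, -15)) = Add(Mul(173, 470), 14) = Add(81310, 14) = 81324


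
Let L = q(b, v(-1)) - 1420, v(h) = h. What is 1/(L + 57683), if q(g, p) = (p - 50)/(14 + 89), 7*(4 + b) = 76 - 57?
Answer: 103/5795038 ≈ 1.7774e-5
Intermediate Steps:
b = -9/7 (b = -4 + (76 - 57)/7 = -4 + (⅐)*19 = -4 + 19/7 = -9/7 ≈ -1.2857)
q(g, p) = -50/103 + p/103 (q(g, p) = (-50 + p)/103 = (-50 + p)*(1/103) = -50/103 + p/103)
L = -146311/103 (L = (-50/103 + (1/103)*(-1)) - 1420 = (-50/103 - 1/103) - 1420 = -51/103 - 1420 = -146311/103 ≈ -1420.5)
1/(L + 57683) = 1/(-146311/103 + 57683) = 1/(5795038/103) = 103/5795038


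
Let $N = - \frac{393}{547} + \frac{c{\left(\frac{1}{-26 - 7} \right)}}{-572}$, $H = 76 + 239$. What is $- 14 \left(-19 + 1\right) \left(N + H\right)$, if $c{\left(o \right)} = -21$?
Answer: $\frac{6195744513}{78221} \approx 79208.0$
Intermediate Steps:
$H = 315$
$N = - \frac{213309}{312884}$ ($N = - \frac{393}{547} - \frac{21}{-572} = \left(-393\right) \frac{1}{547} - - \frac{21}{572} = - \frac{393}{547} + \frac{21}{572} = - \frac{213309}{312884} \approx -0.68175$)
$- 14 \left(-19 + 1\right) \left(N + H\right) = - 14 \left(-19 + 1\right) \left(- \frac{213309}{312884} + 315\right) = \left(-14\right) \left(-18\right) \frac{98345151}{312884} = 252 \cdot \frac{98345151}{312884} = \frac{6195744513}{78221}$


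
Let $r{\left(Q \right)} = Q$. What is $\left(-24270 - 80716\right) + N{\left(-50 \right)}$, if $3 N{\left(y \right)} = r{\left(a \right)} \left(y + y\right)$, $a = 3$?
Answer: $-105086$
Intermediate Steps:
$N{\left(y \right)} = 2 y$ ($N{\left(y \right)} = \frac{3 \left(y + y\right)}{3} = \frac{3 \cdot 2 y}{3} = \frac{6 y}{3} = 2 y$)
$\left(-24270 - 80716\right) + N{\left(-50 \right)} = \left(-24270 - 80716\right) + 2 \left(-50\right) = \left(-24270 - 80716\right) - 100 = -104986 - 100 = -105086$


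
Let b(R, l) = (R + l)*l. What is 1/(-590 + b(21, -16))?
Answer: -1/670 ≈ -0.0014925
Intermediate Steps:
b(R, l) = l*(R + l)
1/(-590 + b(21, -16)) = 1/(-590 - 16*(21 - 16)) = 1/(-590 - 16*5) = 1/(-590 - 80) = 1/(-670) = -1/670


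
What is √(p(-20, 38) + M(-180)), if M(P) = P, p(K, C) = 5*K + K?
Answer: 10*I*√3 ≈ 17.32*I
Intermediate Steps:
p(K, C) = 6*K
√(p(-20, 38) + M(-180)) = √(6*(-20) - 180) = √(-120 - 180) = √(-300) = 10*I*√3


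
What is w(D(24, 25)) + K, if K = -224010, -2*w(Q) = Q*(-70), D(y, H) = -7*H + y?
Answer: -229295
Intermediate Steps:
D(y, H) = y - 7*H
w(Q) = 35*Q (w(Q) = -Q*(-70)/2 = -(-35)*Q = 35*Q)
w(D(24, 25)) + K = 35*(24 - 7*25) - 224010 = 35*(24 - 175) - 224010 = 35*(-151) - 224010 = -5285 - 224010 = -229295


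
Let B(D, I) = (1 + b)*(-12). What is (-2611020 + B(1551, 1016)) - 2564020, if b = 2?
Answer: -5175076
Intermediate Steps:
B(D, I) = -36 (B(D, I) = (1 + 2)*(-12) = 3*(-12) = -36)
(-2611020 + B(1551, 1016)) - 2564020 = (-2611020 - 36) - 2564020 = -2611056 - 2564020 = -5175076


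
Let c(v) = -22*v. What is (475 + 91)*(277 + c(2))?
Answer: 131878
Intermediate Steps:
(475 + 91)*(277 + c(2)) = (475 + 91)*(277 - 22*2) = 566*(277 - 44) = 566*233 = 131878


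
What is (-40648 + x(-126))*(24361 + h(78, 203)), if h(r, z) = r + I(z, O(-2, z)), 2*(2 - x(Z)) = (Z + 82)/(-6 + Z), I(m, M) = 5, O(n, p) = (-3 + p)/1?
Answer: -993554898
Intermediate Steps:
O(n, p) = -3 + p (O(n, p) = (-3 + p)*1 = -3 + p)
x(Z) = 2 - (82 + Z)/(2*(-6 + Z)) (x(Z) = 2 - (Z + 82)/(2*(-6 + Z)) = 2 - (82 + Z)/(2*(-6 + Z)))
h(r, z) = 5 + r (h(r, z) = r + 5 = 5 + r)
(-40648 + x(-126))*(24361 + h(78, 203)) = (-40648 + (-106 + 3*(-126))/(2*(-6 - 126)))*(24361 + (5 + 78)) = (-40648 + (½)*(-106 - 378)/(-132))*(24361 + 83) = (-40648 + (½)*(-1/132)*(-484))*24444 = (-40648 + 11/6)*24444 = -243877/6*24444 = -993554898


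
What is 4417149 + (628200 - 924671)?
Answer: 4120678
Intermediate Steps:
4417149 + (628200 - 924671) = 4417149 - 296471 = 4120678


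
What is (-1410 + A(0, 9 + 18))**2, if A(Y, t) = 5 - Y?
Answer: 1974025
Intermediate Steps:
(-1410 + A(0, 9 + 18))**2 = (-1410 + (5 - 1*0))**2 = (-1410 + (5 + 0))**2 = (-1410 + 5)**2 = (-1405)**2 = 1974025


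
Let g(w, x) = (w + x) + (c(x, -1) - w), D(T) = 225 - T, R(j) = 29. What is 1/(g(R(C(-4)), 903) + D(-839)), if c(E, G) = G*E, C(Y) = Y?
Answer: 1/1064 ≈ 0.00093985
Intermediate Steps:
c(E, G) = E*G
g(w, x) = 0 (g(w, x) = (w + x) + (x*(-1) - w) = (w + x) + (-x - w) = (w + x) + (-w - x) = 0)
1/(g(R(C(-4)), 903) + D(-839)) = 1/(0 + (225 - 1*(-839))) = 1/(0 + (225 + 839)) = 1/(0 + 1064) = 1/1064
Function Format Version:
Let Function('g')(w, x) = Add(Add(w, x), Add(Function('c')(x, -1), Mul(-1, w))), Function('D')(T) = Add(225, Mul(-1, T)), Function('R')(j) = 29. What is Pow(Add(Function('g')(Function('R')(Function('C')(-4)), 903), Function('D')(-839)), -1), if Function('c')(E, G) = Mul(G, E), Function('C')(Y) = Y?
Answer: Rational(1, 1064) ≈ 0.00093985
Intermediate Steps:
Function('c')(E, G) = Mul(E, G)
Function('g')(w, x) = 0 (Function('g')(w, x) = Add(Add(w, x), Add(Mul(x, -1), Mul(-1, w))) = Add(Add(w, x), Add(Mul(-1, x), Mul(-1, w))) = Add(Add(w, x), Add(Mul(-1, w), Mul(-1, x))) = 0)
Pow(Add(Function('g')(Function('R')(Function('C')(-4)), 903), Function('D')(-839)), -1) = Pow(Add(0, Add(225, Mul(-1, -839))), -1) = Pow(Add(0, Add(225, 839)), -1) = Pow(Add(0, 1064), -1) = Pow(1064, -1) = Rational(1, 1064)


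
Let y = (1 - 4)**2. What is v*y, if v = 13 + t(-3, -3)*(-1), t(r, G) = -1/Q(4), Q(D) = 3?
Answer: 120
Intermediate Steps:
y = 9 (y = (-3)**2 = 9)
t(r, G) = -1/3
v = 40/3 (v = 13 - 1/3*(-1) = 13 + 1/3 = 40/3 ≈ 13.333)
v*y = (40/3)*9 = 120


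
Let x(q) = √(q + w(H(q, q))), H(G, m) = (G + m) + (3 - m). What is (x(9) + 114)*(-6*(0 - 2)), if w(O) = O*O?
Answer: 1368 + 36*√17 ≈ 1516.4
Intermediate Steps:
H(G, m) = 3 + G
w(O) = O²
x(q) = √(q + (3 + q)²)
(x(9) + 114)*(-6*(0 - 2)) = (√(9 + (3 + 9)²) + 114)*(-6*(0 - 2)) = (√(9 + 12²) + 114)*(-6*(-2)) = (√(9 + 144) + 114)*12 = (√153 + 114)*12 = (3*√17 + 114)*12 = (114 + 3*√17)*12 = 1368 + 36*√17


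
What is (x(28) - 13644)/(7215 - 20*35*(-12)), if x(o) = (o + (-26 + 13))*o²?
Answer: -628/5205 ≈ -0.12065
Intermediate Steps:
x(o) = o²*(-13 + o) (x(o) = (o - 13)*o² = (-13 + o)*o² = o²*(-13 + o))
(x(28) - 13644)/(7215 - 20*35*(-12)) = (28²*(-13 + 28) - 13644)/(7215 - 20*35*(-12)) = (784*15 - 13644)/(7215 - 700*(-12)) = (11760 - 13644)/(7215 + 8400) = -1884/15615 = -1884*1/15615 = -628/5205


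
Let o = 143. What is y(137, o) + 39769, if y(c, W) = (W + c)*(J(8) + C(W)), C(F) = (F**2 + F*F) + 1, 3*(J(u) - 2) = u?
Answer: 34478387/3 ≈ 1.1493e+7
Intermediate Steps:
J(u) = 2 + u/3
C(F) = 1 + 2*F**2 (C(F) = (F**2 + F**2) + 1 = 2*F**2 + 1 = 1 + 2*F**2)
y(c, W) = (17/3 + 2*W**2)*(W + c) (y(c, W) = (W + c)*((2 + (1/3)*8) + (1 + 2*W**2)) = (W + c)*((2 + 8/3) + (1 + 2*W**2)) = (W + c)*(14/3 + (1 + 2*W**2)) = (W + c)*(17/3 + 2*W**2) = (17/3 + 2*W**2)*(W + c))
y(137, o) + 39769 = (2*143**3 + (17/3)*143 + (17/3)*137 + 2*137*143**2) + 39769 = (2*2924207 + 2431/3 + 2329/3 + 2*137*20449) + 39769 = (5848414 + 2431/3 + 2329/3 + 5603026) + 39769 = 34359080/3 + 39769 = 34478387/3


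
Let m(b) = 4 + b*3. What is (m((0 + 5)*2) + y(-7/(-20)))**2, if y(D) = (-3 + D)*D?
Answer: 175006441/160000 ≈ 1093.8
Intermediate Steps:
y(D) = D*(-3 + D)
m(b) = 4 + 3*b
(m((0 + 5)*2) + y(-7/(-20)))**2 = ((4 + 3*((0 + 5)*2)) + (-7/(-20))*(-3 - 7/(-20)))**2 = ((4 + 3*(5*2)) + (-7*(-1/20))*(-3 - 7*(-1/20)))**2 = ((4 + 3*10) + 7*(-3 + 7/20)/20)**2 = ((4 + 30) + (7/20)*(-53/20))**2 = (34 - 371/400)**2 = (13229/400)**2 = 175006441/160000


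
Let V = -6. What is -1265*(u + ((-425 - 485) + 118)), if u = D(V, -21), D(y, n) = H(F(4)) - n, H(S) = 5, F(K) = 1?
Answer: 968990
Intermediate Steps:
D(y, n) = 5 - n
u = 26 (u = 5 - 1*(-21) = 5 + 21 = 26)
-1265*(u + ((-425 - 485) + 118)) = -1265*(26 + ((-425 - 485) + 118)) = -1265*(26 + (-910 + 118)) = -1265*(26 - 792) = -1265*(-766) = 968990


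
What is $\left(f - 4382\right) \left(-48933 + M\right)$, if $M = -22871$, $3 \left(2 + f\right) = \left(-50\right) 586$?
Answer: $\frac{3048223408}{3} \approx 1.0161 \cdot 10^{9}$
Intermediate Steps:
$f = - \frac{29306}{3}$ ($f = -2 + \frac{\left(-50\right) 586}{3} = -2 + \frac{1}{3} \left(-29300\right) = -2 - \frac{29300}{3} = - \frac{29306}{3} \approx -9768.7$)
$\left(f - 4382\right) \left(-48933 + M\right) = \left(- \frac{29306}{3} - 4382\right) \left(-48933 - 22871\right) = \left(- \frac{42452}{3}\right) \left(-71804\right) = \frac{3048223408}{3}$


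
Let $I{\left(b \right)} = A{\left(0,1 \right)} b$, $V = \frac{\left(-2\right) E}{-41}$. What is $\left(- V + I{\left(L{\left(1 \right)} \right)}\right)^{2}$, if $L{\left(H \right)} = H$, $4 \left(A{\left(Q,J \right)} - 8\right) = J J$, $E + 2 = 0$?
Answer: $\frac{1874161}{26896} \approx 69.682$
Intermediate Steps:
$E = -2$ ($E = -2 + 0 = -2$)
$A{\left(Q,J \right)} = 8 + \frac{J^{2}}{4}$ ($A{\left(Q,J \right)} = 8 + \frac{J J}{4} = 8 + \frac{J^{2}}{4}$)
$V = - \frac{4}{41}$ ($V = \frac{\left(-2\right) \left(-2\right)}{-41} = 4 \left(- \frac{1}{41}\right) = - \frac{4}{41} \approx -0.097561$)
$I{\left(b \right)} = \frac{33 b}{4}$ ($I{\left(b \right)} = \left(8 + \frac{1^{2}}{4}\right) b = \left(8 + \frac{1}{4} \cdot 1\right) b = \left(8 + \frac{1}{4}\right) b = \frac{33 b}{4}$)
$\left(- V + I{\left(L{\left(1 \right)} \right)}\right)^{2} = \left(\left(-1\right) \left(- \frac{4}{41}\right) + \frac{33}{4} \cdot 1\right)^{2} = \left(\frac{4}{41} + \frac{33}{4}\right)^{2} = \left(\frac{1369}{164}\right)^{2} = \frac{1874161}{26896}$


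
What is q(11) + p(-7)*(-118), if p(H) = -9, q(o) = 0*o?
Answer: 1062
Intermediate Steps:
q(o) = 0
q(11) + p(-7)*(-118) = 0 - 9*(-118) = 0 + 1062 = 1062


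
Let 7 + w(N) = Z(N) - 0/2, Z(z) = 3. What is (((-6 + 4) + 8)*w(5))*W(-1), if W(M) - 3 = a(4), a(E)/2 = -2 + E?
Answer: -168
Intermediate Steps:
a(E) = -4 + 2*E (a(E) = 2*(-2 + E) = -4 + 2*E)
W(M) = 7 (W(M) = 3 + (-4 + 2*4) = 3 + (-4 + 8) = 3 + 4 = 7)
w(N) = -4 (w(N) = -7 + (3 - 0/2) = -7 + (3 - 1*0) = -7 + (3 + 0) = -7 + 3 = -4)
(((-6 + 4) + 8)*w(5))*W(-1) = (((-6 + 4) + 8)*(-4))*7 = ((-2 + 8)*(-4))*7 = (6*(-4))*7 = -24*7 = -168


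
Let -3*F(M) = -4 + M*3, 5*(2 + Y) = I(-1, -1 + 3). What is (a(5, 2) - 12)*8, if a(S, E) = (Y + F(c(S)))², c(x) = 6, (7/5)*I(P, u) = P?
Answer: 121256/441 ≈ 274.96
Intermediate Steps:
I(P, u) = 5*P/7
Y = -15/7 (Y = -2 + ((5/7)*(-1))/5 = -2 + (⅕)*(-5/7) = -2 - ⅐ = -15/7 ≈ -2.1429)
F(M) = 4/3 - M (F(M) = -(-4 + M*3)/3 = -(-4 + 3*M)/3 = 4/3 - M)
a(S, E) = 20449/441 (a(S, E) = (-15/7 + (4/3 - 1*6))² = (-15/7 + (4/3 - 6))² = (-15/7 - 14/3)² = (-143/21)² = 20449/441)
(a(5, 2) - 12)*8 = (20449/441 - 12)*8 = (15157/441)*8 = 121256/441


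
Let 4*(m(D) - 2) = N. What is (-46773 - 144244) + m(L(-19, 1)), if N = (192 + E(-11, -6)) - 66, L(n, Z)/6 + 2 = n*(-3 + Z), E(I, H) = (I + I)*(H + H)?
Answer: -381835/2 ≈ -1.9092e+5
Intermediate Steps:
E(I, H) = 4*H*I (E(I, H) = (2*I)*(2*H) = 4*H*I)
L(n, Z) = -12 + 6*n*(-3 + Z) (L(n, Z) = -12 + 6*(n*(-3 + Z)) = -12 + 6*n*(-3 + Z))
N = 390 (N = (192 + 4*(-6)*(-11)) - 66 = (192 + 264) - 66 = 456 - 66 = 390)
m(D) = 199/2 (m(D) = 2 + (¼)*390 = 2 + 195/2 = 199/2)
(-46773 - 144244) + m(L(-19, 1)) = (-46773 - 144244) + 199/2 = -191017 + 199/2 = -381835/2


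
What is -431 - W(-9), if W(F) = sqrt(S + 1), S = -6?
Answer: -431 - I*sqrt(5) ≈ -431.0 - 2.2361*I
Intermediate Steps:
W(F) = I*sqrt(5) (W(F) = sqrt(-6 + 1) = sqrt(-5) = I*sqrt(5))
-431 - W(-9) = -431 - I*sqrt(5)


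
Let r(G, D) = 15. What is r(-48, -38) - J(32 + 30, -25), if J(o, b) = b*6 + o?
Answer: 103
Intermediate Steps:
J(o, b) = o + 6*b (J(o, b) = 6*b + o = o + 6*b)
r(-48, -38) - J(32 + 30, -25) = 15 - ((32 + 30) + 6*(-25)) = 15 - (62 - 150) = 15 - 1*(-88) = 15 + 88 = 103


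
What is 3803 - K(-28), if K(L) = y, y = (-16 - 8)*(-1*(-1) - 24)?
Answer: 3251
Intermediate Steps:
y = 552 (y = -24*(1 - 24) = -24*(-23) = 552)
K(L) = 552
3803 - K(-28) = 3803 - 1*552 = 3803 - 552 = 3251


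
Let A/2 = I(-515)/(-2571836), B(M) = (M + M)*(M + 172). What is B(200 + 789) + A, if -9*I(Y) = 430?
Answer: 13288755053213/5786631 ≈ 2.2965e+6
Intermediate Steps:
I(Y) = -430/9 (I(Y) = -1/9*430 = -430/9)
B(M) = 2*M*(172 + M) (B(M) = (2*M)*(172 + M) = 2*M*(172 + M))
A = 215/5786631 (A = 2*(-430/9/(-2571836)) = 2*(-430/9*(-1/2571836)) = 2*(215/11573262) = 215/5786631 ≈ 3.7155e-5)
B(200 + 789) + A = 2*(200 + 789)*(172 + (200 + 789)) + 215/5786631 = 2*989*(172 + 989) + 215/5786631 = 2*989*1161 + 215/5786631 = 2296458 + 215/5786631 = 13288755053213/5786631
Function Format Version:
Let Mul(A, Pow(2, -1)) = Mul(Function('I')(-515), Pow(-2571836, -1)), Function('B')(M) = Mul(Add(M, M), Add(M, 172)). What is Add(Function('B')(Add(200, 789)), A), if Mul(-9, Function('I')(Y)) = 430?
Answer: Rational(13288755053213, 5786631) ≈ 2.2965e+6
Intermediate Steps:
Function('I')(Y) = Rational(-430, 9) (Function('I')(Y) = Mul(Rational(-1, 9), 430) = Rational(-430, 9))
Function('B')(M) = Mul(2, M, Add(172, M)) (Function('B')(M) = Mul(Mul(2, M), Add(172, M)) = Mul(2, M, Add(172, M)))
A = Rational(215, 5786631) (A = Mul(2, Mul(Rational(-430, 9), Pow(-2571836, -1))) = Mul(2, Mul(Rational(-430, 9), Rational(-1, 2571836))) = Mul(2, Rational(215, 11573262)) = Rational(215, 5786631) ≈ 3.7155e-5)
Add(Function('B')(Add(200, 789)), A) = Add(Mul(2, Add(200, 789), Add(172, Add(200, 789))), Rational(215, 5786631)) = Add(Mul(2, 989, Add(172, 989)), Rational(215, 5786631)) = Add(Mul(2, 989, 1161), Rational(215, 5786631)) = Add(2296458, Rational(215, 5786631)) = Rational(13288755053213, 5786631)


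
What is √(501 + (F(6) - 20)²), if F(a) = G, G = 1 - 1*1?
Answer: √901 ≈ 30.017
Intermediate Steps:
G = 0 (G = 1 - 1 = 0)
F(a) = 0
√(501 + (F(6) - 20)²) = √(501 + (0 - 20)²) = √(501 + (-20)²) = √(501 + 400) = √901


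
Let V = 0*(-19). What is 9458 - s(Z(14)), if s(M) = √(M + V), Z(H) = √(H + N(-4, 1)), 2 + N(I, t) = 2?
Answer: 9458 - 14^(¼) ≈ 9456.1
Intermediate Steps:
V = 0
N(I, t) = 0 (N(I, t) = -2 + 2 = 0)
Z(H) = √H (Z(H) = √(H + 0) = √H)
s(M) = √M (s(M) = √(M + 0) = √M)
9458 - s(Z(14)) = 9458 - √(√14) = 9458 - 14^(¼)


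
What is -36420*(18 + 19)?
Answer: -1347540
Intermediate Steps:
-36420*(18 + 19) = -36420*37 = -1821*740 = -1347540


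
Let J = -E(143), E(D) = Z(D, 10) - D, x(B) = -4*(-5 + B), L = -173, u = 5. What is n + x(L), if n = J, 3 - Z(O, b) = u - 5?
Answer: 852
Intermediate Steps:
Z(O, b) = 3 (Z(O, b) = 3 - (5 - 5) = 3 - 1*0 = 3 + 0 = 3)
x(B) = 20 - 4*B
E(D) = 3 - D
J = 140 (J = -(3 - 1*143) = -(3 - 143) = -1*(-140) = 140)
n = 140
n + x(L) = 140 + (20 - 4*(-173)) = 140 + (20 + 692) = 140 + 712 = 852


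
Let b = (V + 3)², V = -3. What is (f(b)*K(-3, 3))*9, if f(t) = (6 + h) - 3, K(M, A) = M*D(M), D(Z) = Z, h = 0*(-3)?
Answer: 243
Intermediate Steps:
h = 0
b = 0 (b = (-3 + 3)² = 0² = 0)
K(M, A) = M² (K(M, A) = M*M = M²)
f(t) = 3 (f(t) = (6 + 0) - 3 = 6 - 3 = 3)
(f(b)*K(-3, 3))*9 = (3*(-3)²)*9 = (3*9)*9 = 27*9 = 243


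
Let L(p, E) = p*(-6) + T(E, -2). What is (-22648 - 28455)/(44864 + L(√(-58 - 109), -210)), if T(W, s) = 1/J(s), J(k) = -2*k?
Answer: -12227721428/10734970347 - 1635296*I*√167/10734970347 ≈ -1.1391 - 0.0019686*I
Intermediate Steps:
T(W, s) = -1/(2*s) (T(W, s) = 1/(-2*s) = -1/(2*s))
L(p, E) = ¼ - 6*p (L(p, E) = p*(-6) - ½/(-2) = -6*p - ½*(-½) = -6*p + ¼ = ¼ - 6*p)
(-22648 - 28455)/(44864 + L(√(-58 - 109), -210)) = (-22648 - 28455)/(44864 + (¼ - 6*√(-58 - 109))) = -51103/(44864 + (¼ - 6*I*√167)) = -51103/(179457/4 - 6*I*√167)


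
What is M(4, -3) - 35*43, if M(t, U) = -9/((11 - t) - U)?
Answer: -15059/10 ≈ -1505.9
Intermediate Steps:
M(t, U) = -9/(11 - U - t)
M(4, -3) - 35*43 = 9/(-11 - 3 + 4) - 35*43 = 9/(-10) - 1505 = 9*(-1/10) - 1505 = -9/10 - 1505 = -15059/10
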